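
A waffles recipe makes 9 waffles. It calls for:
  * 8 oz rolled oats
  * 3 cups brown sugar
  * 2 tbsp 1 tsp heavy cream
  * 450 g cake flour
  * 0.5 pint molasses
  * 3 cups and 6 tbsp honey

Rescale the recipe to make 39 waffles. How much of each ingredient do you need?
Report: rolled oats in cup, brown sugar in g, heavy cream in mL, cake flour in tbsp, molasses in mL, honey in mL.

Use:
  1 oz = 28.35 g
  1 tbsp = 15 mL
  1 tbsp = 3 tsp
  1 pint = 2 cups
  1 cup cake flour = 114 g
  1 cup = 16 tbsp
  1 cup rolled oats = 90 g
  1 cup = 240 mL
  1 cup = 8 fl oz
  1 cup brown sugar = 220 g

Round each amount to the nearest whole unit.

Scaling factor: 39/9 = 13/3.
rolled oats: 8 oz × 13/3 × 28.35 g/oz ÷ 90 g/cup ≈ 11 cup
brown sugar: 3 cup × 13/3 × 220 g/cup = 2860 g
heavy cream: (2 tbsp + 1 tsp = 7/3 tbsp) × 13/3 × 15 mL/tbsp ≈ 152 mL
cake flour: 450 g × 13/3 ÷ 114 g/cup × 16 tbsp/cup ≈ 274 tbsp
molasses: 0.5 pint × 13/3 × 2 cup/pint × 240 mL/cup = 1040 mL
honey: (3 cup + 6 tbsp = 3.375 cup) × 13/3 × 240 mL/cup = 3510 mL

rolled oats: 11 cup; brown sugar: 2860 g; heavy cream: 152 mL; cake flour: 274 tbsp; molasses: 1040 mL; honey: 3510 mL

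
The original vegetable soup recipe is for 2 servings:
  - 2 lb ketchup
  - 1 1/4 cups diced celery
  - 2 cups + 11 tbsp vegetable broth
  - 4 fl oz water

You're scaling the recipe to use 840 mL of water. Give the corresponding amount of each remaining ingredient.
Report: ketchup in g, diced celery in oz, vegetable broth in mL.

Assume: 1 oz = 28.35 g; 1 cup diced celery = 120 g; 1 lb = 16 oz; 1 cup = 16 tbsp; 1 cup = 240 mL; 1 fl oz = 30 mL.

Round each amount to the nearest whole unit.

ketchup: 6350 g; diced celery: 37 oz; vegetable broth: 4515 mL

The original recipe has 120 mL of water, so the scaling factor is 840 ÷ 120 = 7.
ketchup: 2 lb × 7 × 16 oz/lb × 28.35 g/oz ≈ 6350 g
diced celery: 1.25 cup × 7 × 120 g/cup ÷ 28.35 g/oz ≈ 37 oz
vegetable broth: (2 cup + 11 tbsp = 2.6875 cup) × 7 × 240 mL/cup = 4515 mL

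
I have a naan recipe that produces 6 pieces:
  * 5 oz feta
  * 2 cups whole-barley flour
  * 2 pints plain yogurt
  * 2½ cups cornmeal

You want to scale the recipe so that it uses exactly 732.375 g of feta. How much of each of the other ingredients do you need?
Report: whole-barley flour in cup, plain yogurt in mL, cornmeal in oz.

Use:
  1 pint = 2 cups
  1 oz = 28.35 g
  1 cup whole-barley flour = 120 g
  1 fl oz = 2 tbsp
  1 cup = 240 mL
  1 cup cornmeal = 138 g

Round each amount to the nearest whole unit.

whole-barley flour: 10 cup; plain yogurt: 4960 mL; cornmeal: 63 oz

The original recipe has 141.75 g of feta, so the scaling factor is 732.375 ÷ 141.75 = 31/6.
whole-barley flour: 2 cup × 31/6 ≈ 10 cup
plain yogurt: 2 pint × 31/6 × 2 cup/pint × 240 mL/cup = 4960 mL
cornmeal: 2.5 cup × 31/6 × 138 g/cup ÷ 28.35 g/oz ≈ 63 oz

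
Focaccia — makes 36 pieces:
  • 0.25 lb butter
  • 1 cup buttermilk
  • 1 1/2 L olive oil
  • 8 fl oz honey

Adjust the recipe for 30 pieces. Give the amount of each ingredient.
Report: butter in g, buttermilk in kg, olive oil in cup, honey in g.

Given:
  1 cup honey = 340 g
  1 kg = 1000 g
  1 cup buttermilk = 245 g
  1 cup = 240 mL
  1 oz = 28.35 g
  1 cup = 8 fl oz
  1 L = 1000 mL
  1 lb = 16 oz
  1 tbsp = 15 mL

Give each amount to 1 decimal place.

butter: 94.5 g; buttermilk: 0.2 kg; olive oil: 5.2 cup; honey: 283.3 g

Scaling factor: 30/36 = 5/6.
butter: 0.25 lb × 5/6 × 16 oz/lb × 28.35 g/oz = 94.5 g
buttermilk: 1 cup × 5/6 × 245 g/cup ÷ 1000 g/kg ≈ 0.2 kg
olive oil: 1.5 L × 5/6 × 1000 mL/L ÷ 240 mL/cup ≈ 5.2 cup
honey: 8 fl oz × 5/6 ÷ 8 fl oz/cup × 340 g/cup ≈ 283.3 g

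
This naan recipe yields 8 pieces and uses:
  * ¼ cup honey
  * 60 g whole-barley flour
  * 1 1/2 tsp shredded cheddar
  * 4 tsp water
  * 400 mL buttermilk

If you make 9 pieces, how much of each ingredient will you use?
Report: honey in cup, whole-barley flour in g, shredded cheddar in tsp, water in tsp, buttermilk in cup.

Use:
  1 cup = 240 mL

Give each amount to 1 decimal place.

Scaling factor: 9/8 = 1.125.
honey: 0.25 cup × 9/8 ≈ 0.3 cup
whole-barley flour: 60 g × 9/8 = 67.5 g
shredded cheddar: 1.5 tsp × 9/8 ≈ 1.7 tsp
water: 4 tsp × 9/8 = 4.5 tsp
buttermilk: 400 mL × 9/8 ÷ 240 mL/cup ≈ 1.9 cup

honey: 0.3 cup; whole-barley flour: 67.5 g; shredded cheddar: 1.7 tsp; water: 4.5 tsp; buttermilk: 1.9 cup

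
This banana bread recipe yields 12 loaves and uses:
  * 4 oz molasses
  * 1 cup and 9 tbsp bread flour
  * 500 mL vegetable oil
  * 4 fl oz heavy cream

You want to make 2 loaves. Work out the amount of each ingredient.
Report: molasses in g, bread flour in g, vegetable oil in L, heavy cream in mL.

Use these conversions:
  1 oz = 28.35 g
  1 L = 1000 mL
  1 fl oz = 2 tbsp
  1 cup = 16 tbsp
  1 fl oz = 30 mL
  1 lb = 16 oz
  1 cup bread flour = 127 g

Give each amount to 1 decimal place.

molasses: 18.9 g; bread flour: 33.1 g; vegetable oil: 0.1 L; heavy cream: 20.0 mL

Scaling factor: 2/12 = 1/6.
molasses: 4 oz × 1/6 × 28.35 g/oz = 18.9 g
bread flour: (1 cup + 9 tbsp = 1.5625 cup) × 1/6 × 127 g/cup ≈ 33.1 g
vegetable oil: 500 mL × 1/6 ÷ 1000 mL/L ≈ 0.1 L
heavy cream: 4 fl oz × 1/6 × 30 mL/fl oz = 20.0 mL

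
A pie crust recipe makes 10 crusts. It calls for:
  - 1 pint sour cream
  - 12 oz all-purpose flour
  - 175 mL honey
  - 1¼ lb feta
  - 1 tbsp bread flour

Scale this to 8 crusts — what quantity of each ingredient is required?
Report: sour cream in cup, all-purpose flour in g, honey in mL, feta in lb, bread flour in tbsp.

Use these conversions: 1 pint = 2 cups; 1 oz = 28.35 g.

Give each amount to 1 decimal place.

Scaling factor: 8/10 = 4/5 = 0.8.
sour cream: 1 pint × 4/5 × 2 cup/pint = 1.6 cup
all-purpose flour: 12 oz × 4/5 × 28.35 g/oz ≈ 272.2 g
honey: 175 mL × 4/5 = 140.0 mL
feta: 1.25 lb × 4/5 = 1.0 lb
bread flour: 1 tbsp × 4/5 = 0.8 tbsp

sour cream: 1.6 cup; all-purpose flour: 272.2 g; honey: 140.0 mL; feta: 1.0 lb; bread flour: 0.8 tbsp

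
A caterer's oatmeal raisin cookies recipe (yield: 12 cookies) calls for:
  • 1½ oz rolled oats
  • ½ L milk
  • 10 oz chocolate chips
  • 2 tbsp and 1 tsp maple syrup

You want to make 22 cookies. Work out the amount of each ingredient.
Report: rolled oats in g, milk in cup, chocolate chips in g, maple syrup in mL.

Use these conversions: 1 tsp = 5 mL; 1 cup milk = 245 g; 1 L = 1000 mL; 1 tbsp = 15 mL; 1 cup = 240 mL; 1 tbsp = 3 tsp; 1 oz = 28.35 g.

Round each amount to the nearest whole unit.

rolled oats: 78 g; milk: 4 cup; chocolate chips: 520 g; maple syrup: 64 mL

Scaling factor: 22/12 = 11/6.
rolled oats: 1.5 oz × 11/6 × 28.35 g/oz ≈ 78 g
milk: 0.5 L × 11/6 × 1000 mL/L ÷ 240 mL/cup ≈ 4 cup
chocolate chips: 10 oz × 11/6 × 28.35 g/oz ≈ 520 g
maple syrup: (2 tbsp + 1 tsp = 7/3 tbsp) × 11/6 × 15 mL/tbsp ≈ 64 mL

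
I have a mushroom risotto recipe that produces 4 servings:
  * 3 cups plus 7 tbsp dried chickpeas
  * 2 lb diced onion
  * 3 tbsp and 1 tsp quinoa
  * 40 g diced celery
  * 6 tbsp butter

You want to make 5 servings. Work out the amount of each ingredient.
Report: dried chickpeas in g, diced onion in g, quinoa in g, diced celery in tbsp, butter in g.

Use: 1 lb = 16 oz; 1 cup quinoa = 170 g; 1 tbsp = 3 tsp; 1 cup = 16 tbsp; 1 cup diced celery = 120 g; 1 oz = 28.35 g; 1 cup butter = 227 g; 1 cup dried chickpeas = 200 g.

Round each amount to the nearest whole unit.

Scaling factor: 5/4 = 1.25.
dried chickpeas: (3 cup + 7 tbsp = 3.4375 cup) × 5/4 × 200 g/cup ≈ 859 g
diced onion: 2 lb × 5/4 × 16 oz/lb × 28.35 g/oz = 1134 g
quinoa: (3 tbsp + 1 tsp = 10/3 tbsp) × 5/4 ÷ 16 tbsp/cup × 170 g/cup ≈ 44 g
diced celery: 40 g × 5/4 ÷ 120 g/cup × 16 tbsp/cup ≈ 7 tbsp
butter: 6 tbsp × 5/4 ÷ 16 tbsp/cup × 227 g/cup ≈ 106 g

dried chickpeas: 859 g; diced onion: 1134 g; quinoa: 44 g; diced celery: 7 tbsp; butter: 106 g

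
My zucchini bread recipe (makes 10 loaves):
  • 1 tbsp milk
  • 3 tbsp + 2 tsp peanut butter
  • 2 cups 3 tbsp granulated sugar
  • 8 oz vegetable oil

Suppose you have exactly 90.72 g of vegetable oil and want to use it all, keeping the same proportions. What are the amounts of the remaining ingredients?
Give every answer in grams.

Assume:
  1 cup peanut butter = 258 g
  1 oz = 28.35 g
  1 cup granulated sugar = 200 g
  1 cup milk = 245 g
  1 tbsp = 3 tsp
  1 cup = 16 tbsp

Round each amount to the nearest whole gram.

milk: 6 g; peanut butter: 24 g; granulated sugar: 175 g

The original recipe has 226.8 g of vegetable oil, so the scaling factor is 90.72 ÷ 226.8 = 2/5 = 0.4.
milk: 1 tbsp × 2/5 ÷ 16 tbsp/cup × 245 g/cup ≈ 6 g
peanut butter: (3 tbsp + 2 tsp = 11/3 tbsp) × 2/5 ÷ 16 tbsp/cup × 258 g/cup ≈ 24 g
granulated sugar: (2 cup + 3 tbsp = 2.1875 cup) × 2/5 × 200 g/cup = 175 g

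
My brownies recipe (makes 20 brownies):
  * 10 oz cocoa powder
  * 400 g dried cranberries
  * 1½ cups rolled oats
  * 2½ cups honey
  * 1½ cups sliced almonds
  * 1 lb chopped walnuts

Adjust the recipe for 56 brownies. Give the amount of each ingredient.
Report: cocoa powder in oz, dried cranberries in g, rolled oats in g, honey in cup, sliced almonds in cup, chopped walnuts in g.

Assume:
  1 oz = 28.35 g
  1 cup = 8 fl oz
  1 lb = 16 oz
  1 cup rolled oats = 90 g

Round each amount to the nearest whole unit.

cocoa powder: 28 oz; dried cranberries: 1120 g; rolled oats: 378 g; honey: 7 cup; sliced almonds: 4 cup; chopped walnuts: 1270 g

Scaling factor: 56/20 = 14/5 = 2.8.
cocoa powder: 10 oz × 14/5 = 28 oz
dried cranberries: 400 g × 14/5 = 1120 g
rolled oats: 1.5 cup × 14/5 × 90 g/cup = 378 g
honey: 2.5 cup × 14/5 = 7 cup
sliced almonds: 1.5 cup × 14/5 ≈ 4 cup
chopped walnuts: 1 lb × 14/5 × 16 oz/lb × 28.35 g/oz ≈ 1270 g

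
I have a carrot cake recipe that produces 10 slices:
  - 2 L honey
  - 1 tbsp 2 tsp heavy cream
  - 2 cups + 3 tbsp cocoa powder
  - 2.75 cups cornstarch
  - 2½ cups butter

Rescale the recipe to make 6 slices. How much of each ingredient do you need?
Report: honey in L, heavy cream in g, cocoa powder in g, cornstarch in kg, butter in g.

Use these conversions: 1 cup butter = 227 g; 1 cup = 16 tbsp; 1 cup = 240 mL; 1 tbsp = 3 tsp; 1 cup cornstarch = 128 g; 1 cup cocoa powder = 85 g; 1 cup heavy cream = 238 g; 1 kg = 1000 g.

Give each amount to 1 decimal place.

Scaling factor: 6/10 = 3/5 = 0.6.
honey: 2 L × 3/5 = 1.2 L
heavy cream: (1 tbsp + 2 tsp = 5/3 tbsp) × 3/5 ÷ 16 tbsp/cup × 238 g/cup ≈ 14.9 g
cocoa powder: (2 cup + 3 tbsp = 2.1875 cup) × 3/5 × 85 g/cup ≈ 111.6 g
cornstarch: 2.75 cup × 3/5 × 128 g/cup ÷ 1000 g/kg ≈ 0.2 kg
butter: 2.5 cup × 3/5 × 227 g/cup = 340.5 g

honey: 1.2 L; heavy cream: 14.9 g; cocoa powder: 111.6 g; cornstarch: 0.2 kg; butter: 340.5 g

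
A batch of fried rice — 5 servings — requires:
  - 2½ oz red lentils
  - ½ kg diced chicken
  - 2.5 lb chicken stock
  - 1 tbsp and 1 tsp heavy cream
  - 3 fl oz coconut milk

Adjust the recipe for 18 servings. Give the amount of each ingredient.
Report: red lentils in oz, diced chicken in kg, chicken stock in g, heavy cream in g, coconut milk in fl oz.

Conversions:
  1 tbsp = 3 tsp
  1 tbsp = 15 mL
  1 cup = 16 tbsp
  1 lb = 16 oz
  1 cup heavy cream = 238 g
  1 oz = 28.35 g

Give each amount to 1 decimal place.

red lentils: 9.0 oz; diced chicken: 1.8 kg; chicken stock: 4082.4 g; heavy cream: 71.4 g; coconut milk: 10.8 fl oz

Scaling factor: 18/5 = 3.6.
red lentils: 2.5 oz × 18/5 = 9.0 oz
diced chicken: 0.5 kg × 18/5 = 1.8 kg
chicken stock: 2.5 lb × 18/5 × 16 oz/lb × 28.35 g/oz = 4082.4 g
heavy cream: (1 tbsp + 1 tsp = 4/3 tbsp) × 18/5 ÷ 16 tbsp/cup × 238 g/cup = 71.4 g
coconut milk: 3 fl oz × 18/5 = 10.8 fl oz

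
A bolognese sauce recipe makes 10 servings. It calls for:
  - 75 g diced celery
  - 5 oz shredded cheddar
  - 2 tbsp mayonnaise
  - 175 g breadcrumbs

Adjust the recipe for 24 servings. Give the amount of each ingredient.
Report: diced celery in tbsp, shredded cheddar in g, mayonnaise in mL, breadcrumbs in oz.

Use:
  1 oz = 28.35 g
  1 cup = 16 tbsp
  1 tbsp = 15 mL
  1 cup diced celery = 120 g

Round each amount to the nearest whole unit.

Scaling factor: 24/10 = 12/5 = 2.4.
diced celery: 75 g × 12/5 ÷ 120 g/cup × 16 tbsp/cup = 24 tbsp
shredded cheddar: 5 oz × 12/5 × 28.35 g/oz ≈ 340 g
mayonnaise: 2 tbsp × 12/5 × 15 mL/tbsp = 72 mL
breadcrumbs: 175 g × 12/5 ÷ 28.35 g/oz ≈ 15 oz

diced celery: 24 tbsp; shredded cheddar: 340 g; mayonnaise: 72 mL; breadcrumbs: 15 oz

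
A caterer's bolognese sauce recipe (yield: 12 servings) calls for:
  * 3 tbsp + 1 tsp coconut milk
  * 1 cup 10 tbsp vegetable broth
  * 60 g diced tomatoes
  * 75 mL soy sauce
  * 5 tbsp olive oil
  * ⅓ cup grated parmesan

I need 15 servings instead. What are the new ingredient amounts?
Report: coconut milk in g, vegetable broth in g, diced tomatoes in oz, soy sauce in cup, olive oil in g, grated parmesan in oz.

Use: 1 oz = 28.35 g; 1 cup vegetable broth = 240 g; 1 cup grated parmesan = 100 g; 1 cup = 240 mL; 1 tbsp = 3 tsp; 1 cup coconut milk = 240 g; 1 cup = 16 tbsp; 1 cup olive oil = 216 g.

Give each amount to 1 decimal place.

Scaling factor: 15/12 = 5/4 = 1.25.
coconut milk: (3 tbsp + 1 tsp = 10/3 tbsp) × 5/4 ÷ 16 tbsp/cup × 240 g/cup = 62.5 g
vegetable broth: (1 cup + 10 tbsp = 1.625 cup) × 5/4 × 240 g/cup = 487.5 g
diced tomatoes: 60 g × 5/4 ÷ 28.35 g/oz ≈ 2.6 oz
soy sauce: 75 mL × 5/4 ÷ 240 mL/cup ≈ 0.4 cup
olive oil: 5 tbsp × 5/4 ÷ 16 tbsp/cup × 216 g/cup ≈ 84.4 g
grated parmesan: 1/3 cup × 5/4 × 100 g/cup ÷ 28.35 g/oz ≈ 1.5 oz

coconut milk: 62.5 g; vegetable broth: 487.5 g; diced tomatoes: 2.6 oz; soy sauce: 0.4 cup; olive oil: 84.4 g; grated parmesan: 1.5 oz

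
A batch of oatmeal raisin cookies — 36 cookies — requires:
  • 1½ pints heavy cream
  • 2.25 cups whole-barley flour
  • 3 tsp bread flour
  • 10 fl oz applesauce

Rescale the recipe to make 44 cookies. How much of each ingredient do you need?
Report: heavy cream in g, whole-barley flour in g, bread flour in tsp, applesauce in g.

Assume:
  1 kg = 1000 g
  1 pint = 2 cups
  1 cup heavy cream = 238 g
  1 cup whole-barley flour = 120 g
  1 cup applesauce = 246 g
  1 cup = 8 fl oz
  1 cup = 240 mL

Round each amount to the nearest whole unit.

Scaling factor: 44/36 = 11/9.
heavy cream: 1.5 pint × 11/9 × 2 cup/pint × 238 g/cup ≈ 873 g
whole-barley flour: 2.25 cup × 11/9 × 120 g/cup = 330 g
bread flour: 3 tsp × 11/9 ≈ 4 tsp
applesauce: 10 fl oz × 11/9 ÷ 8 fl oz/cup × 246 g/cup ≈ 376 g

heavy cream: 873 g; whole-barley flour: 330 g; bread flour: 4 tsp; applesauce: 376 g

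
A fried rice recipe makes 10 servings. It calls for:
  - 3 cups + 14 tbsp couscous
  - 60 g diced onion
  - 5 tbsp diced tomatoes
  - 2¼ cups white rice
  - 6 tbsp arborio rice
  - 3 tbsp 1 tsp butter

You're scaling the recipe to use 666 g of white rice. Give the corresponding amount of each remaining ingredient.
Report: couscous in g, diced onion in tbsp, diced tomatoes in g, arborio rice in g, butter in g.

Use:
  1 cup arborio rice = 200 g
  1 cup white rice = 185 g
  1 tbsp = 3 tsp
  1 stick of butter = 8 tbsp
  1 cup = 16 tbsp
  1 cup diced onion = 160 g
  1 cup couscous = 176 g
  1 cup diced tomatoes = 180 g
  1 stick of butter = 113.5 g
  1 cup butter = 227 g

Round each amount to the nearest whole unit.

The original recipe has 416.25 g of white rice, so the scaling factor is 666 ÷ 416.25 = 8/5 = 1.6.
couscous: (3 cup + 14 tbsp = 3.875 cup) × 8/5 × 176 g/cup ≈ 1091 g
diced onion: 60 g × 8/5 ÷ 160 g/cup × 16 tbsp/cup ≈ 10 tbsp
diced tomatoes: 5 tbsp × 8/5 ÷ 16 tbsp/cup × 180 g/cup = 90 g
arborio rice: 6 tbsp × 8/5 ÷ 16 tbsp/cup × 200 g/cup = 120 g
butter: (3 tbsp + 1 tsp = 10/3 tbsp) × 8/5 ÷ 8 tbsp/stick × 113.5 g/stick ≈ 76 g

couscous: 1091 g; diced onion: 10 tbsp; diced tomatoes: 90 g; arborio rice: 120 g; butter: 76 g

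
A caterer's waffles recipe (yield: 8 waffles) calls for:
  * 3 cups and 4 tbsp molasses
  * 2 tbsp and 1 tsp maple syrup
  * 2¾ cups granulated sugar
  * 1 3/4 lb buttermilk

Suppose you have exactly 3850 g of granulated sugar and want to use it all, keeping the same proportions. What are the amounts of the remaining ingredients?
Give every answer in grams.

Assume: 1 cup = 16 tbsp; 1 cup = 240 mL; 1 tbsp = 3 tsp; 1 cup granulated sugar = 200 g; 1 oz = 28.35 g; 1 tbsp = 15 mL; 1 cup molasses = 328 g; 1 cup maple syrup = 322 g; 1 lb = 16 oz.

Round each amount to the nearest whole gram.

The original recipe has 550 g of granulated sugar, so the scaling factor is 3850 ÷ 550 = 7.
molasses: (3 cup + 4 tbsp = 3.25 cup) × 7 × 328 g/cup = 7462 g
maple syrup: (2 tbsp + 1 tsp = 7/3 tbsp) × 7 ÷ 16 tbsp/cup × 322 g/cup ≈ 329 g
buttermilk: 1.75 lb × 7 × 16 oz/lb × 28.35 g/oz ≈ 5557 g

molasses: 7462 g; maple syrup: 329 g; buttermilk: 5557 g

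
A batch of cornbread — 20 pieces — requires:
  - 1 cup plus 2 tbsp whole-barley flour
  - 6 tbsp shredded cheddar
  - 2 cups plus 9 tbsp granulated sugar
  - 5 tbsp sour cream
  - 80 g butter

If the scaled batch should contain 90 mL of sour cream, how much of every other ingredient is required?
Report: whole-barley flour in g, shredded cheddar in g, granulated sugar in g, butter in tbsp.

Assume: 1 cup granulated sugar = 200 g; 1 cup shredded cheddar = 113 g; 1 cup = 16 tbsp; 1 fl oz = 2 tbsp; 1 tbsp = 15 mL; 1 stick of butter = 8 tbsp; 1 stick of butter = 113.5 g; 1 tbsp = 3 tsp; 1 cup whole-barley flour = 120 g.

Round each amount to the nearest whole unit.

whole-barley flour: 162 g; shredded cheddar: 51 g; granulated sugar: 615 g; butter: 7 tbsp

The original recipe has 75 mL of sour cream, so the scaling factor is 90 ÷ 75 = 6/5 = 1.2.
whole-barley flour: (1 cup + 2 tbsp = 1.125 cup) × 6/5 × 120 g/cup = 162 g
shredded cheddar: 6 tbsp × 6/5 ÷ 16 tbsp/cup × 113 g/cup ≈ 51 g
granulated sugar: (2 cup + 9 tbsp = 2.5625 cup) × 6/5 × 200 g/cup = 615 g
butter: 80 g × 6/5 ÷ 113.5 g/stick × 8 tbsp/stick ≈ 7 tbsp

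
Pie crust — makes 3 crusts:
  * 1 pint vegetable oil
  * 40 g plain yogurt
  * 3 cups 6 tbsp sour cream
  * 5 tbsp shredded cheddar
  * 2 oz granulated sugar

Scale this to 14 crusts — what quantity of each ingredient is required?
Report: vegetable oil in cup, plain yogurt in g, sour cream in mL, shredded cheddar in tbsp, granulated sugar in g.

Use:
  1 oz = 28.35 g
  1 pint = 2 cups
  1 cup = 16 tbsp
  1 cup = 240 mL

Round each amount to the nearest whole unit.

Scaling factor: 14/3.
vegetable oil: 1 pint × 14/3 × 2 cup/pint ≈ 9 cup
plain yogurt: 40 g × 14/3 ≈ 187 g
sour cream: (3 cup + 6 tbsp = 3.375 cup) × 14/3 × 240 mL/cup = 3780 mL
shredded cheddar: 5 tbsp × 14/3 ≈ 23 tbsp
granulated sugar: 2 oz × 14/3 × 28.35 g/oz ≈ 265 g

vegetable oil: 9 cup; plain yogurt: 187 g; sour cream: 3780 mL; shredded cheddar: 23 tbsp; granulated sugar: 265 g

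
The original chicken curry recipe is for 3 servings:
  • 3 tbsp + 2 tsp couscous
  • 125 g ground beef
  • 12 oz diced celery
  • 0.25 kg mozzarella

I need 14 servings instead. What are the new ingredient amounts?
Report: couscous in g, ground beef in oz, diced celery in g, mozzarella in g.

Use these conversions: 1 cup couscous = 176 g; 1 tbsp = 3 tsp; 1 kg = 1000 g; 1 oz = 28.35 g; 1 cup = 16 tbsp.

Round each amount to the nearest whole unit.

couscous: 188 g; ground beef: 21 oz; diced celery: 1588 g; mozzarella: 1167 g

Scaling factor: 14/3.
couscous: (3 tbsp + 2 tsp = 11/3 tbsp) × 14/3 ÷ 16 tbsp/cup × 176 g/cup ≈ 188 g
ground beef: 125 g × 14/3 ÷ 28.35 g/oz ≈ 21 oz
diced celery: 12 oz × 14/3 × 28.35 g/oz ≈ 1588 g
mozzarella: 0.25 kg × 14/3 × 1000 g/kg ≈ 1167 g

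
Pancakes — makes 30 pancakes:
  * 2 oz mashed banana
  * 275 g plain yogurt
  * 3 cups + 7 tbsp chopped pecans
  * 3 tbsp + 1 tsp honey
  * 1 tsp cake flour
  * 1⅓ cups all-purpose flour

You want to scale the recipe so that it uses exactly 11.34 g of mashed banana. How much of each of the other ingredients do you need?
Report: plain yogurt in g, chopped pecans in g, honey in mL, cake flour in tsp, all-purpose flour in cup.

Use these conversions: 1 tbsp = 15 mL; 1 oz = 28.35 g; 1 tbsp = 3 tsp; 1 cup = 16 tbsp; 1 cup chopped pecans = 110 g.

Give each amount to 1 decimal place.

plain yogurt: 55.0 g; chopped pecans: 75.6 g; honey: 10.0 mL; cake flour: 0.2 tsp; all-purpose flour: 0.3 cup

The original recipe has 56.7 g of mashed banana, so the scaling factor is 11.34 ÷ 56.7 = 1/5 = 0.2.
plain yogurt: 275 g × 1/5 = 55.0 g
chopped pecans: (3 cup + 7 tbsp = 3.4375 cup) × 1/5 × 110 g/cup ≈ 75.6 g
honey: (3 tbsp + 1 tsp = 10/3 tbsp) × 1/5 × 15 mL/tbsp = 10.0 mL
cake flour: 1 tsp × 1/5 = 0.2 tsp
all-purpose flour: 4/3 cup × 1/5 ≈ 0.3 cup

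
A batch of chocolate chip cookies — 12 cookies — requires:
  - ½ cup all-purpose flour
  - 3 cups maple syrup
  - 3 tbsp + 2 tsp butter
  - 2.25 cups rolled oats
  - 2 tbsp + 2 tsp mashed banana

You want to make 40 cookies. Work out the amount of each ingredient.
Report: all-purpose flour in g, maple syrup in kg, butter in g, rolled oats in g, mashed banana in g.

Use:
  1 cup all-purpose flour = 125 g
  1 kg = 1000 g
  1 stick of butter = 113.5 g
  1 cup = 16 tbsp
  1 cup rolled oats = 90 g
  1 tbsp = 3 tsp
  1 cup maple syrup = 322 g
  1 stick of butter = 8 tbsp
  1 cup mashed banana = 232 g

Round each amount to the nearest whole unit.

all-purpose flour: 208 g; maple syrup: 3 kg; butter: 173 g; rolled oats: 675 g; mashed banana: 129 g

Scaling factor: 40/12 = 10/3.
all-purpose flour: 0.5 cup × 10/3 × 125 g/cup ≈ 208 g
maple syrup: 3 cup × 10/3 × 322 g/cup ÷ 1000 g/kg ≈ 3 kg
butter: (3 tbsp + 2 tsp = 11/3 tbsp) × 10/3 ÷ 8 tbsp/stick × 113.5 g/stick ≈ 173 g
rolled oats: 2.25 cup × 10/3 × 90 g/cup = 675 g
mashed banana: (2 tbsp + 2 tsp = 8/3 tbsp) × 10/3 ÷ 16 tbsp/cup × 232 g/cup ≈ 129 g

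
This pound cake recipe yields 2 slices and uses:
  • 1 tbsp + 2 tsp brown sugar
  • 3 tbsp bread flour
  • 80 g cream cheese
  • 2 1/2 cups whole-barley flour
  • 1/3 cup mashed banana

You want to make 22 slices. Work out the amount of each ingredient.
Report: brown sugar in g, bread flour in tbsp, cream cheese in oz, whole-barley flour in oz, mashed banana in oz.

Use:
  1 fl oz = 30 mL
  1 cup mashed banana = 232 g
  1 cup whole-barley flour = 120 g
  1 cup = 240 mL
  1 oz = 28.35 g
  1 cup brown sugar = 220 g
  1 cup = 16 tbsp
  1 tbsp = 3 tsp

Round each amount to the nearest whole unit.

brown sugar: 252 g; bread flour: 33 tbsp; cream cheese: 31 oz; whole-barley flour: 116 oz; mashed banana: 30 oz

Scaling factor: 22/2 = 11.
brown sugar: (1 tbsp + 2 tsp = 5/3 tbsp) × 11 ÷ 16 tbsp/cup × 220 g/cup ≈ 252 g
bread flour: 3 tbsp × 11 = 33 tbsp
cream cheese: 80 g × 11 ÷ 28.35 g/oz ≈ 31 oz
whole-barley flour: 2.5 cup × 11 × 120 g/cup ÷ 28.35 g/oz ≈ 116 oz
mashed banana: 1/3 cup × 11 × 232 g/cup ÷ 28.35 g/oz ≈ 30 oz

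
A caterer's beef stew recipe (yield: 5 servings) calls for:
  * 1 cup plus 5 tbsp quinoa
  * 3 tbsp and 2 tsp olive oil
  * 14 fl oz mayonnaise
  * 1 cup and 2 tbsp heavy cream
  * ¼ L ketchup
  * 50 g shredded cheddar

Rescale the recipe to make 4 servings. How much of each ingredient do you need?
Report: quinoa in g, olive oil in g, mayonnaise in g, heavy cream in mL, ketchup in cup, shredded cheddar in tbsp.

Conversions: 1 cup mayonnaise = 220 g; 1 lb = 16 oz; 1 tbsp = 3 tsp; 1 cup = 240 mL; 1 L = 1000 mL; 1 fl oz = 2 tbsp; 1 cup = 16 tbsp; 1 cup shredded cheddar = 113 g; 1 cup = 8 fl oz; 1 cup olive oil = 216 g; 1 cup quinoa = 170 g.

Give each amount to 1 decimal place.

Scaling factor: 4/5 = 0.8.
quinoa: (1 cup + 5 tbsp = 1.3125 cup) × 4/5 × 170 g/cup = 178.5 g
olive oil: (3 tbsp + 2 tsp = 11/3 tbsp) × 4/5 ÷ 16 tbsp/cup × 216 g/cup = 39.6 g
mayonnaise: 14 fl oz × 4/5 ÷ 8 fl oz/cup × 220 g/cup = 308.0 g
heavy cream: (1 cup + 2 tbsp = 1.125 cup) × 4/5 × 240 mL/cup = 216.0 mL
ketchup: 0.25 L × 4/5 × 1000 mL/L ÷ 240 mL/cup ≈ 0.8 cup
shredded cheddar: 50 g × 4/5 ÷ 113 g/cup × 16 tbsp/cup ≈ 5.7 tbsp

quinoa: 178.5 g; olive oil: 39.6 g; mayonnaise: 308.0 g; heavy cream: 216.0 mL; ketchup: 0.8 cup; shredded cheddar: 5.7 tbsp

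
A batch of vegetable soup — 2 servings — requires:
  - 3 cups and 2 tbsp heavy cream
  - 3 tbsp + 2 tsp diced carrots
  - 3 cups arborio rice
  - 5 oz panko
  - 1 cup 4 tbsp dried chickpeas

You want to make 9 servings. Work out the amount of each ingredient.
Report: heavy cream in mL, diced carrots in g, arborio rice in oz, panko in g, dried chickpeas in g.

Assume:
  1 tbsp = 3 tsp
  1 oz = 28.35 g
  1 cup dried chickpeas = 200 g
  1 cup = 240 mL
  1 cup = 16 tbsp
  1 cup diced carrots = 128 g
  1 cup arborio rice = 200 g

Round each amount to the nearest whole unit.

Scaling factor: 9/2 = 4.5.
heavy cream: (3 cup + 2 tbsp = 3.125 cup) × 9/2 × 240 mL/cup = 3375 mL
diced carrots: (3 tbsp + 2 tsp = 11/3 tbsp) × 9/2 ÷ 16 tbsp/cup × 128 g/cup = 132 g
arborio rice: 3 cup × 9/2 × 200 g/cup ÷ 28.35 g/oz ≈ 95 oz
panko: 5 oz × 9/2 × 28.35 g/oz ≈ 638 g
dried chickpeas: (1 cup + 4 tbsp = 1.25 cup) × 9/2 × 200 g/cup = 1125 g

heavy cream: 3375 mL; diced carrots: 132 g; arborio rice: 95 oz; panko: 638 g; dried chickpeas: 1125 g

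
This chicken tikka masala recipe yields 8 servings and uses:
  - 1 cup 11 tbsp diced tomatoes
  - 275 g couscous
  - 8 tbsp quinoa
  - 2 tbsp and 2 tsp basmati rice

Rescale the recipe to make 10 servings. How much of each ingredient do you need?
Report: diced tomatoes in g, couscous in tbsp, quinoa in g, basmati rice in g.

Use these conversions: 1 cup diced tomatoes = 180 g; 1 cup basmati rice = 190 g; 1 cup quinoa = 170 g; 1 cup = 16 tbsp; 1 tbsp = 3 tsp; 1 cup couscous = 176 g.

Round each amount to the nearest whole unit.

diced tomatoes: 380 g; couscous: 31 tbsp; quinoa: 106 g; basmati rice: 40 g

Scaling factor: 10/8 = 5/4 = 1.25.
diced tomatoes: (1 cup + 11 tbsp = 1.6875 cup) × 5/4 × 180 g/cup ≈ 380 g
couscous: 275 g × 5/4 ÷ 176 g/cup × 16 tbsp/cup ≈ 31 tbsp
quinoa: 8 tbsp × 5/4 ÷ 16 tbsp/cup × 170 g/cup ≈ 106 g
basmati rice: (2 tbsp + 2 tsp = 8/3 tbsp) × 5/4 ÷ 16 tbsp/cup × 190 g/cup ≈ 40 g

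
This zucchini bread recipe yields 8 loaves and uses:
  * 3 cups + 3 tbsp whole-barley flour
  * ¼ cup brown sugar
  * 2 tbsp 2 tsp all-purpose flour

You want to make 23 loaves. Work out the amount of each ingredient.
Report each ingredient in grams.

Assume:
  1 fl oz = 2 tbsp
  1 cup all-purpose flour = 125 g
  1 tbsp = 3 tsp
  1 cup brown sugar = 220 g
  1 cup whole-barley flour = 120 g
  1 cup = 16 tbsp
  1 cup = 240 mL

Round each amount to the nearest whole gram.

whole-barley flour: 1100 g; brown sugar: 158 g; all-purpose flour: 60 g

Scaling factor: 23/8 = 2.875.
whole-barley flour: (3 cup + 3 tbsp = 3.1875 cup) × 23/8 × 120 g/cup ≈ 1100 g
brown sugar: 0.25 cup × 23/8 × 220 g/cup ≈ 158 g
all-purpose flour: (2 tbsp + 2 tsp = 8/3 tbsp) × 23/8 ÷ 16 tbsp/cup × 125 g/cup ≈ 60 g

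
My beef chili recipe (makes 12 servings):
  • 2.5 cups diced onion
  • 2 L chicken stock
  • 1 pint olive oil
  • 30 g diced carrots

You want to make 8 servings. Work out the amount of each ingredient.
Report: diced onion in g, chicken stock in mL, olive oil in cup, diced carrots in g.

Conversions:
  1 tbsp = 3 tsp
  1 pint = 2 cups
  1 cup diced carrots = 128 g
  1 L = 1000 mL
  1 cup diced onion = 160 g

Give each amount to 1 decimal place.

Scaling factor: 8/12 = 2/3.
diced onion: 2.5 cup × 2/3 × 160 g/cup ≈ 266.7 g
chicken stock: 2 L × 2/3 × 1000 mL/L ≈ 1333.3 mL
olive oil: 1 pint × 2/3 × 2 cup/pint ≈ 1.3 cup
diced carrots: 30 g × 2/3 = 20.0 g

diced onion: 266.7 g; chicken stock: 1333.3 mL; olive oil: 1.3 cup; diced carrots: 20.0 g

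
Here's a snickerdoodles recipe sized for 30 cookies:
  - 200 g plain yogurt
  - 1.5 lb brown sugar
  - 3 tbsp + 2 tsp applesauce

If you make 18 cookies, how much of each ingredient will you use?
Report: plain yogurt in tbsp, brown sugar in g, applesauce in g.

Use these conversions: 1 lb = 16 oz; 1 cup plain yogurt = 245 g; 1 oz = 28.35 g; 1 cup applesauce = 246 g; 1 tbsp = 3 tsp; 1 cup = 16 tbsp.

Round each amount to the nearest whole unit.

Scaling factor: 18/30 = 3/5 = 0.6.
plain yogurt: 200 g × 3/5 ÷ 245 g/cup × 16 tbsp/cup ≈ 8 tbsp
brown sugar: 1.5 lb × 3/5 × 16 oz/lb × 28.35 g/oz ≈ 408 g
applesauce: (3 tbsp + 2 tsp = 11/3 tbsp) × 3/5 ÷ 16 tbsp/cup × 246 g/cup ≈ 34 g

plain yogurt: 8 tbsp; brown sugar: 408 g; applesauce: 34 g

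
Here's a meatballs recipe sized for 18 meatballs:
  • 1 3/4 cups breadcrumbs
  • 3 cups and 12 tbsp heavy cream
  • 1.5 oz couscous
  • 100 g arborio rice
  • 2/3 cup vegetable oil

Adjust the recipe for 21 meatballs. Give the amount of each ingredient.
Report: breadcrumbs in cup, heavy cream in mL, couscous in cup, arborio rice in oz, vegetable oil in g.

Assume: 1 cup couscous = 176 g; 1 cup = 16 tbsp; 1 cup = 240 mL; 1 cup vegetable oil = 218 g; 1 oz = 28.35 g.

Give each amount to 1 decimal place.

Scaling factor: 21/18 = 7/6.
breadcrumbs: 1.75 cup × 7/6 ≈ 2.0 cup
heavy cream: (3 cup + 12 tbsp = 3.75 cup) × 7/6 × 240 mL/cup = 1050.0 mL
couscous: 1.5 oz × 7/6 × 28.35 g/oz ÷ 176 g/cup ≈ 0.3 cup
arborio rice: 100 g × 7/6 ÷ 28.35 g/oz ≈ 4.1 oz
vegetable oil: 2/3 cup × 7/6 × 218 g/cup ≈ 169.6 g

breadcrumbs: 2.0 cup; heavy cream: 1050.0 mL; couscous: 0.3 cup; arborio rice: 4.1 oz; vegetable oil: 169.6 g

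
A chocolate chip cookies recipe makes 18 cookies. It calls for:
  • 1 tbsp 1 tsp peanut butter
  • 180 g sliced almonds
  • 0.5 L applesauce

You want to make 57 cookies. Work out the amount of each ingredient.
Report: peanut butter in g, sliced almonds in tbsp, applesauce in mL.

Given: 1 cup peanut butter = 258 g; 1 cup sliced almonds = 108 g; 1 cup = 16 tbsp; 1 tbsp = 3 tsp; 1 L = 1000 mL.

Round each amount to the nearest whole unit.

Scaling factor: 57/18 = 19/6.
peanut butter: (1 tbsp + 1 tsp = 4/3 tbsp) × 19/6 ÷ 16 tbsp/cup × 258 g/cup ≈ 68 g
sliced almonds: 180 g × 19/6 ÷ 108 g/cup × 16 tbsp/cup ≈ 84 tbsp
applesauce: 0.5 L × 19/6 × 1000 mL/L ≈ 1583 mL

peanut butter: 68 g; sliced almonds: 84 tbsp; applesauce: 1583 mL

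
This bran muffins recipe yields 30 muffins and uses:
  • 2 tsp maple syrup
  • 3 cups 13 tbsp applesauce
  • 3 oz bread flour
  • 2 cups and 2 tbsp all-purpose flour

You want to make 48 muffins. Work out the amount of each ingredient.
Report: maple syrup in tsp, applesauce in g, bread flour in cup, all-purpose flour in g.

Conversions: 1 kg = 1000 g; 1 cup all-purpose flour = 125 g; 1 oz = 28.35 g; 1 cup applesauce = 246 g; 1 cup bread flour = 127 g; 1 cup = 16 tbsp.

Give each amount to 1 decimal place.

Scaling factor: 48/30 = 8/5 = 1.6.
maple syrup: 2 tsp × 8/5 = 3.2 tsp
applesauce: (3 cup + 13 tbsp = 3.8125 cup) × 8/5 × 246 g/cup = 1500.6 g
bread flour: 3 oz × 8/5 × 28.35 g/oz ÷ 127 g/cup ≈ 1.1 cup
all-purpose flour: (2 cup + 2 tbsp = 2.125 cup) × 8/5 × 125 g/cup = 425.0 g

maple syrup: 3.2 tsp; applesauce: 1500.6 g; bread flour: 1.1 cup; all-purpose flour: 425.0 g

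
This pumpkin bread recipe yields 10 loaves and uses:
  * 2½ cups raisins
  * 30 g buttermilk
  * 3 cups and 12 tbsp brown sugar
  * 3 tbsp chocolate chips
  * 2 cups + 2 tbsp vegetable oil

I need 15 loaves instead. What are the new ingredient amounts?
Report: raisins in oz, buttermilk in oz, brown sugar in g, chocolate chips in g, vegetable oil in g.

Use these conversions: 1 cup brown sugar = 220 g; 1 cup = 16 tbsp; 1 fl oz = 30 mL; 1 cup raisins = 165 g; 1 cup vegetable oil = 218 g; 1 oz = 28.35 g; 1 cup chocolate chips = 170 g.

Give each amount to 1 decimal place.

raisins: 21.8 oz; buttermilk: 1.6 oz; brown sugar: 1237.5 g; chocolate chips: 47.8 g; vegetable oil: 694.9 g

Scaling factor: 15/10 = 3/2 = 1.5.
raisins: 2.5 cup × 3/2 × 165 g/cup ÷ 28.35 g/oz ≈ 21.8 oz
buttermilk: 30 g × 3/2 ÷ 28.35 g/oz ≈ 1.6 oz
brown sugar: (3 cup + 12 tbsp = 3.75 cup) × 3/2 × 220 g/cup = 1237.5 g
chocolate chips: 3 tbsp × 3/2 ÷ 16 tbsp/cup × 170 g/cup ≈ 47.8 g
vegetable oil: (2 cup + 2 tbsp = 2.125 cup) × 3/2 × 218 g/cup ≈ 694.9 g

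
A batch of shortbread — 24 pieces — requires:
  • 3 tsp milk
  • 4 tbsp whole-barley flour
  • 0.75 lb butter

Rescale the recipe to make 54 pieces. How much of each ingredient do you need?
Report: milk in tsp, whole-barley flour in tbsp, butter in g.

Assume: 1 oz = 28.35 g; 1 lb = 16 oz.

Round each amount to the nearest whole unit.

Scaling factor: 54/24 = 9/4 = 2.25.
milk: 3 tsp × 9/4 ≈ 7 tsp
whole-barley flour: 4 tbsp × 9/4 = 9 tbsp
butter: 0.75 lb × 9/4 × 16 oz/lb × 28.35 g/oz ≈ 765 g

milk: 7 tsp; whole-barley flour: 9 tbsp; butter: 765 g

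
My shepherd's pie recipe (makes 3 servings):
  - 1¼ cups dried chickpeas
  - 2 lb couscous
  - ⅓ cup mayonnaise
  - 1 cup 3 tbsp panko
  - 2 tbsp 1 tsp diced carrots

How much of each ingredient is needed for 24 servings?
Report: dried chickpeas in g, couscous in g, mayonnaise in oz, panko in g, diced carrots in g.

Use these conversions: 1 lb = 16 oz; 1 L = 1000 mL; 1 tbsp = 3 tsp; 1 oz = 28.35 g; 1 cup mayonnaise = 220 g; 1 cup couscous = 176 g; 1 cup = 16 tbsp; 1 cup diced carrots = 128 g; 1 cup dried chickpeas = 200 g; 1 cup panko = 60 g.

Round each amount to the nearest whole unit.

Scaling factor: 24/3 = 8.
dried chickpeas: 1.25 cup × 8 × 200 g/cup = 2000 g
couscous: 2 lb × 8 × 16 oz/lb × 28.35 g/oz ≈ 7258 g
mayonnaise: 1/3 cup × 8 × 220 g/cup ÷ 28.35 g/oz ≈ 21 oz
panko: (1 cup + 3 tbsp = 1.1875 cup) × 8 × 60 g/cup = 570 g
diced carrots: (2 tbsp + 1 tsp = 7/3 tbsp) × 8 ÷ 16 tbsp/cup × 128 g/cup ≈ 149 g

dried chickpeas: 2000 g; couscous: 7258 g; mayonnaise: 21 oz; panko: 570 g; diced carrots: 149 g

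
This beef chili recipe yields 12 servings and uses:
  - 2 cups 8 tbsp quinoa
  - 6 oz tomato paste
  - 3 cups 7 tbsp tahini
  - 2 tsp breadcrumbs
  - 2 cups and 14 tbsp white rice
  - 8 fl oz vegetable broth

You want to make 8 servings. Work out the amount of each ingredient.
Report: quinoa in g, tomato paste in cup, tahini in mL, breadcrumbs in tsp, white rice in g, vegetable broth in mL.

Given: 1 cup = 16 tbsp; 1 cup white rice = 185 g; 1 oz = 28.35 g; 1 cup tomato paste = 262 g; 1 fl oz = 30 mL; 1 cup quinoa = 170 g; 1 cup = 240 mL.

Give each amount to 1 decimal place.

Scaling factor: 8/12 = 2/3.
quinoa: (2 cup + 8 tbsp = 2.5 cup) × 2/3 × 170 g/cup ≈ 283.3 g
tomato paste: 6 oz × 2/3 × 28.35 g/oz ÷ 262 g/cup ≈ 0.4 cup
tahini: (3 cup + 7 tbsp = 3.4375 cup) × 2/3 × 240 mL/cup = 550.0 mL
breadcrumbs: 2 tsp × 2/3 ≈ 1.3 tsp
white rice: (2 cup + 14 tbsp = 2.875 cup) × 2/3 × 185 g/cup ≈ 354.6 g
vegetable broth: 8 fl oz × 2/3 × 30 mL/fl oz = 160.0 mL

quinoa: 283.3 g; tomato paste: 0.4 cup; tahini: 550.0 mL; breadcrumbs: 1.3 tsp; white rice: 354.6 g; vegetable broth: 160.0 mL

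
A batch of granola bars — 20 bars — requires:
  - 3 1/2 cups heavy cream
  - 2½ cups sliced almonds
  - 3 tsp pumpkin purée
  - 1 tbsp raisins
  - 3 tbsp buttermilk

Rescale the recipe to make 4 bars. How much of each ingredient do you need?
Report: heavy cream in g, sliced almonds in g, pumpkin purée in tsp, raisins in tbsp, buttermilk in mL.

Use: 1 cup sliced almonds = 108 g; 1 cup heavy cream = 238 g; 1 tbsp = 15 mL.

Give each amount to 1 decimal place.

heavy cream: 166.6 g; sliced almonds: 54.0 g; pumpkin purée: 0.6 tsp; raisins: 0.2 tbsp; buttermilk: 9.0 mL

Scaling factor: 4/20 = 1/5 = 0.2.
heavy cream: 3.5 cup × 1/5 × 238 g/cup = 166.6 g
sliced almonds: 2.5 cup × 1/5 × 108 g/cup = 54.0 g
pumpkin purée: 3 tsp × 1/5 = 0.6 tsp
raisins: 1 tbsp × 1/5 = 0.2 tbsp
buttermilk: 3 tbsp × 1/5 × 15 mL/tbsp = 9.0 mL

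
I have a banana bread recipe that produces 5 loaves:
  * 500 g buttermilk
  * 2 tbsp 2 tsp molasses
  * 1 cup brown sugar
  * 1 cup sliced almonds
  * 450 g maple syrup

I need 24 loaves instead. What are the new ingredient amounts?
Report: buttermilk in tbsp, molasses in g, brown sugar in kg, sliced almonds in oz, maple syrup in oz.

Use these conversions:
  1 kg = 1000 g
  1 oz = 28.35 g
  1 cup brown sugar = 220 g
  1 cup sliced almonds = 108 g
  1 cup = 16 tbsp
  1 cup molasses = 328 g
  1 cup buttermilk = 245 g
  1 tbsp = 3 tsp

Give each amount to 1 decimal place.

Scaling factor: 24/5 = 4.8.
buttermilk: 500 g × 24/5 ÷ 245 g/cup × 16 tbsp/cup ≈ 156.7 tbsp
molasses: (2 tbsp + 2 tsp = 8/3 tbsp) × 24/5 ÷ 16 tbsp/cup × 328 g/cup = 262.4 g
brown sugar: 1 cup × 24/5 × 220 g/cup ÷ 1000 g/kg ≈ 1.1 kg
sliced almonds: 1 cup × 24/5 × 108 g/cup ÷ 28.35 g/oz ≈ 18.3 oz
maple syrup: 450 g × 24/5 ÷ 28.35 g/oz ≈ 76.2 oz

buttermilk: 156.7 tbsp; molasses: 262.4 g; brown sugar: 1.1 kg; sliced almonds: 18.3 oz; maple syrup: 76.2 oz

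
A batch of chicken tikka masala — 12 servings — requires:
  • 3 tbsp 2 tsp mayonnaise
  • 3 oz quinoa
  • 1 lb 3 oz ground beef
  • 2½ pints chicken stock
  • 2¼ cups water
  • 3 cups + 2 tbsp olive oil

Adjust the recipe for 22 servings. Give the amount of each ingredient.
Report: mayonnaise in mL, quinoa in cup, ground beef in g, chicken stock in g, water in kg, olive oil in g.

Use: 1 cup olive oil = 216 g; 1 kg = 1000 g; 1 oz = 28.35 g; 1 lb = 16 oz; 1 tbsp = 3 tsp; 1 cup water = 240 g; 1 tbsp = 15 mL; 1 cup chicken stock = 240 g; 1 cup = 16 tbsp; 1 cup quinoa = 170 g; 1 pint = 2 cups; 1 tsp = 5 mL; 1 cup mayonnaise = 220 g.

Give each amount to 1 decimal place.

mayonnaise: 100.8 mL; quinoa: 0.9 cup; ground beef: 987.5 g; chicken stock: 2200.0 g; water: 1.0 kg; olive oil: 1237.5 g

Scaling factor: 22/12 = 11/6.
mayonnaise: (3 tbsp + 2 tsp = 11/3 tbsp) × 11/6 × 15 mL/tbsp ≈ 100.8 mL
quinoa: 3 oz × 11/6 × 28.35 g/oz ÷ 170 g/cup ≈ 0.9 cup
ground beef: (1 lb + 3 oz = 1.1875 lb) × 11/6 × 16 oz/lb × 28.35 g/oz ≈ 987.5 g
chicken stock: 2.5 pint × 11/6 × 2 cup/pint × 240 g/cup = 2200.0 g
water: 2.25 cup × 11/6 × 240 g/cup ÷ 1000 g/kg ≈ 1.0 kg
olive oil: (3 cup + 2 tbsp = 3.125 cup) × 11/6 × 216 g/cup = 1237.5 g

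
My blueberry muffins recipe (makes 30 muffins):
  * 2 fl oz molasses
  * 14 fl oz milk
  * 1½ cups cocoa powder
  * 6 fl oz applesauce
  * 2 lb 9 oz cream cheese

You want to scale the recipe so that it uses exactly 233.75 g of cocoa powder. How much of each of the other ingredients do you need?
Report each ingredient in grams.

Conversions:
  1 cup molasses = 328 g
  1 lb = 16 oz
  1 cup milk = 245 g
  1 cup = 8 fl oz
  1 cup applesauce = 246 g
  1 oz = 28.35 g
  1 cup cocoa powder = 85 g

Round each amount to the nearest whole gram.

The original recipe has 127.5 g of cocoa powder, so the scaling factor is 233.75 ÷ 127.5 = 11/6.
molasses: 2 fl oz × 11/6 ÷ 8 fl oz/cup × 328 g/cup ≈ 150 g
milk: 14 fl oz × 11/6 ÷ 8 fl oz/cup × 245 g/cup ≈ 786 g
applesauce: 6 fl oz × 11/6 ÷ 8 fl oz/cup × 246 g/cup ≈ 338 g
cream cheese: (2 lb + 9 oz = 2.5625 lb) × 11/6 × 16 oz/lb × 28.35 g/oz ≈ 2131 g

molasses: 150 g; milk: 786 g; applesauce: 338 g; cream cheese: 2131 g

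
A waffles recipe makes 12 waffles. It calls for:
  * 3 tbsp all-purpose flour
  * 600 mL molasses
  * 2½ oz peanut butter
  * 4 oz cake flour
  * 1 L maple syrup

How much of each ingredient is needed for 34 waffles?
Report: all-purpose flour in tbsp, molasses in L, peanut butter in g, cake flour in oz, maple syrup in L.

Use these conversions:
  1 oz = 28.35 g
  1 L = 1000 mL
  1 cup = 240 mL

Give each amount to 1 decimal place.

all-purpose flour: 8.5 tbsp; molasses: 1.7 L; peanut butter: 200.8 g; cake flour: 11.3 oz; maple syrup: 2.8 L

Scaling factor: 34/12 = 17/6.
all-purpose flour: 3 tbsp × 17/6 = 8.5 tbsp
molasses: 600 mL × 17/6 ÷ 1000 mL/L = 1.7 L
peanut butter: 2.5 oz × 17/6 × 28.35 g/oz ≈ 200.8 g
cake flour: 4 oz × 17/6 ≈ 11.3 oz
maple syrup: 1 L × 17/6 ≈ 2.8 L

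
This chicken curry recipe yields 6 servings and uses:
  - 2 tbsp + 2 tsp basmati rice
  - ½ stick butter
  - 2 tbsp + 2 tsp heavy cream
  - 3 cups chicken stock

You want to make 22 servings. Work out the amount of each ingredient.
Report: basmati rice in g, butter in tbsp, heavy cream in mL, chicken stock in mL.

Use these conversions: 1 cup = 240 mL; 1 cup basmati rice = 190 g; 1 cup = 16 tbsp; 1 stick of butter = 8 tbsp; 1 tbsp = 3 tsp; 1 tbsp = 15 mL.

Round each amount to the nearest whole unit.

basmati rice: 116 g; butter: 15 tbsp; heavy cream: 147 mL; chicken stock: 2640 mL

Scaling factor: 22/6 = 11/3.
basmati rice: (2 tbsp + 2 tsp = 8/3 tbsp) × 11/3 ÷ 16 tbsp/cup × 190 g/cup ≈ 116 g
butter: 0.5 stick × 11/3 × 8 tbsp/stick ≈ 15 tbsp
heavy cream: (2 tbsp + 2 tsp = 8/3 tbsp) × 11/3 × 15 mL/tbsp ≈ 147 mL
chicken stock: 3 cup × 11/3 × 240 mL/cup = 2640 mL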